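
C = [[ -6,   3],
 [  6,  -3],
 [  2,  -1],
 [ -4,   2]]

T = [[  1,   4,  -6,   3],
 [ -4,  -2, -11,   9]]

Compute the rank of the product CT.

1

First compute CT:
[[-18, -30,   3,   9],
 [ 18,  30,  -3,  -9],
 [  6,  10,  -1,  -3],
 [-12, -20,   2,   6]]
Now row reduce the product.
R2 ← R2 + R1: [0, 0, 0, 0]
R3 ← R3 + (1/3)·R1: [0, 0, 0, 0]
R4 ← R4 − (2/3)·R1: [0, 0, 0, 0]
1 nonzero row, so rank(CT) = 1.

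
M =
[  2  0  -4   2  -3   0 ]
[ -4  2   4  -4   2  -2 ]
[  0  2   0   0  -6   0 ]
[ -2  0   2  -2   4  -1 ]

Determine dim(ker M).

Row reduce to echelon form.
R2 ← R2 + (2)·R1: [0, 2, -4, 0, -4, -2]
R4 ← R4 + R1: [0, 0, -2, 0, 1, -1]
R3 ← R3 − R2: [0, 0, 4, 0, -2, 2]
R4 ← R4 + (1/2)·R3: [0, 0, 0, 0, 0, 0]
3 nonzero rows, so rank(M) = 3.
M has 6 columns; by rank–nullity, nullity = 6 − 3 = 3.

3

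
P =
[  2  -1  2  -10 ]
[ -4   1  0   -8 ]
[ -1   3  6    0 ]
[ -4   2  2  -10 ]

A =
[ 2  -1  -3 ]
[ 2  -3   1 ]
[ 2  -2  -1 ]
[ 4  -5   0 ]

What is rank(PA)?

2

First compute PA:
[[-34,  47,  -9],
 [-38,  41,  13],
 [ 16, -20,   0],
 [-40,  44,  12]]
Now row reduce the product.
R2 ← R2 − (19/17)·R1: [0, -196/17, 392/17]
R3 ← R3 + (8/17)·R1: [0, 36/17, -72/17]
R4 ← R4 − (20/17)·R1: [0, -192/17, 384/17]
R3 ← R3 + (9/49)·R2: [0, 0, 0]
R4 ← R4 − (48/49)·R2: [0, 0, 0]
2 nonzero rows, so rank(PA) = 2.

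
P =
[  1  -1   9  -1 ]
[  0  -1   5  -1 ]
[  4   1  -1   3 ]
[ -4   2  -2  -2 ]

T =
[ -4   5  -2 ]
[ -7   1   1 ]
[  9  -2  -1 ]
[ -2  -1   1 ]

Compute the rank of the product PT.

3

First compute PT:
[[ 86, -13, -13],
 [ 54, -10,  -7],
 [-38,  20,  -3],
 [-12, -12,  10]]
Now row reduce the product.
R2 ← R2 − (27/43)·R1: [0, -79/43, 50/43]
R3 ← R3 + (19/43)·R1: [0, 613/43, -376/43]
R4 ← R4 + (6/43)·R1: [0, -594/43, 352/43]
R3 ← R3 + (613/79)·R2: [0, 0, 22/79]
R4 ← R4 − (594/79)·R2: [0, 0, -44/79]
R4 ← R4 + (2)·R3: [0, 0, 0]
3 nonzero rows, so rank(PT) = 3.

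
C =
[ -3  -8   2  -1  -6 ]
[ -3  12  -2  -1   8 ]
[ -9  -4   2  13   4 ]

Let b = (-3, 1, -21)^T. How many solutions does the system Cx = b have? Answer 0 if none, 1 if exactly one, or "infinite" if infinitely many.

infinite

Row reduce the augmented matrix [C | b].
R2 ← R2 − R1: [0, 20, -4, 0, 14, 4]
R3 ← R3 − (3)·R1: [0, 20, -4, 16, 22, -12]
R3 ← R3 − R2: [0, 0, 0, 16, 8, -16]
The echelon form has 3 nonzero rows, and every pivot lies in the first 5 columns, so rank(C) = rank([C|b]) = 3.
The system is consistent.
rank = 3 < 5 unknowns, so there are infinitely many solutions.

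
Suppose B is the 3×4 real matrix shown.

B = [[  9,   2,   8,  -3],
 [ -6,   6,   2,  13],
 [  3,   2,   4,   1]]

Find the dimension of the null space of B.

Row reduce to echelon form.
R2 ← R2 + (2/3)·R1: [0, 22/3, 22/3, 11]
R3 ← R3 − (1/3)·R1: [0, 4/3, 4/3, 2]
R3 ← R3 − (2/11)·R2: [0, 0, 0, 0]
2 nonzero rows, so rank(B) = 2.
B has 4 columns; by rank–nullity, nullity = 4 − 2 = 2.

2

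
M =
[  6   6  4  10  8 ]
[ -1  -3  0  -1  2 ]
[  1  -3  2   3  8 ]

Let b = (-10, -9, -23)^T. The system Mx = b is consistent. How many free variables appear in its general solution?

3

Row reduce the augmented matrix [M | b].
R2 ← R2 + (1/6)·R1: [0, -2, 2/3, 2/3, 10/3, -32/3]
R3 ← R3 − (1/6)·R1: [0, -4, 4/3, 4/3, 20/3, -64/3]
R3 ← R3 − (2)·R2: [0, 0, 0, 0, 0, 0]
The echelon form has 2 nonzero rows, and every pivot lies in the first 5 columns, so rank(M) = rank([M|b]) = 2.
The system is consistent.
Free variables = (unknowns) − (rank) = 5 − 2 = 3.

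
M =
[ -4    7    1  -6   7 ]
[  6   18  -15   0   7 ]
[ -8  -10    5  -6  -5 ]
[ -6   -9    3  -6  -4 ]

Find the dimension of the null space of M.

Row reduce to echelon form.
R2 ← R2 + (3/2)·R1: [0, 57/2, -27/2, -9, 35/2]
R3 ← R3 − (2)·R1: [0, -24, 3, 6, -19]
R4 ← R4 − (3/2)·R1: [0, -39/2, 3/2, 3, -29/2]
R3 ← R3 + (16/19)·R2: [0, 0, -159/19, -30/19, -81/19]
R4 ← R4 + (13/19)·R2: [0, 0, -147/19, -60/19, -48/19]
R4 ← R4 − (49/53)·R3: [0, 0, 0, -90/53, 75/53]
4 nonzero rows, so rank(M) = 4.
M has 5 columns; by rank–nullity, nullity = 5 − 4 = 1.

1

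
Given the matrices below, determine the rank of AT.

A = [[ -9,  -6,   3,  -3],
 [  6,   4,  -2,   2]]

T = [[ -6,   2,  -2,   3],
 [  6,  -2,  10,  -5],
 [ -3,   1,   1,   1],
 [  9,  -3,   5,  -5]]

First compute AT:
[[-18,   6, -54,  21],
 [ 12,  -4,  36, -14]]
Now row reduce the product.
R2 ← R2 + (2/3)·R1: [0, 0, 0, 0]
1 nonzero row, so rank(AT) = 1.

1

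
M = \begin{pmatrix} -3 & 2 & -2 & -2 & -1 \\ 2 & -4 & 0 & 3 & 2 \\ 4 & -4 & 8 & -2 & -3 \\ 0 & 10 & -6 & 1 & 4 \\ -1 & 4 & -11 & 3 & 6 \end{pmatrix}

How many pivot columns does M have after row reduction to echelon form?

5

Row reduce to echelon form.
R2 ← R2 + (2/3)·R1: [0, -8/3, -4/3, 5/3, 4/3]
R3 ← R3 + (4/3)·R1: [0, -4/3, 16/3, -14/3, -13/3]
R5 ← R5 − (1/3)·R1: [0, 10/3, -31/3, 11/3, 19/3]
R3 ← R3 − (1/2)·R2: [0, 0, 6, -11/2, -5]
R4 ← R4 + (15/4)·R2: [0, 0, -11, 29/4, 9]
R5 ← R5 + (5/4)·R2: [0, 0, -12, 23/4, 8]
R4 ← R4 + (11/6)·R3: [0, 0, 0, -17/6, -1/6]
R5 ← R5 + (2)·R3: [0, 0, 0, -21/4, -2]
R5 ← R5 − (63/34)·R4: [0, 0, 0, 0, -115/68]
Echelon form has 5 nonzero rows, so rank(M) = 5.
Each nonzero row contributes one pivot column: 5 pivot columns.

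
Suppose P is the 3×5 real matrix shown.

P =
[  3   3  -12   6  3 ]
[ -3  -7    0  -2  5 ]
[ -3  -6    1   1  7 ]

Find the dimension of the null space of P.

2

Row reduce to echelon form.
R2 ← R2 + R1: [0, -4, -12, 4, 8]
R3 ← R3 + R1: [0, -3, -11, 7, 10]
R3 ← R3 − (3/4)·R2: [0, 0, -2, 4, 4]
3 nonzero rows, so rank(P) = 3.
P has 5 columns; by rank–nullity, nullity = 5 − 3 = 2.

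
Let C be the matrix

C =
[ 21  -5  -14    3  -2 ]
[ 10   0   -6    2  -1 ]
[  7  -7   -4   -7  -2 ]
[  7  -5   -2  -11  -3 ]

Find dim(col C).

3

Row reduce to echelon form.
R2 ← R2 − (10/21)·R1: [0, 50/21, 2/3, 4/7, -1/21]
R3 ← R3 − (1/3)·R1: [0, -16/3, 2/3, -8, -4/3]
R4 ← R4 − (1/3)·R1: [0, -10/3, 8/3, -12, -7/3]
R3 ← R3 + (56/25)·R2: [0, 0, 54/25, -168/25, -36/25]
R4 ← R4 + (7/5)·R2: [0, 0, 18/5, -56/5, -12/5]
R4 ← R4 − (5/3)·R3: [0, 0, 0, 0, 0]
Echelon form has 3 nonzero rows, so rank(C) = 3.
The column space has dimension equal to the rank: 3.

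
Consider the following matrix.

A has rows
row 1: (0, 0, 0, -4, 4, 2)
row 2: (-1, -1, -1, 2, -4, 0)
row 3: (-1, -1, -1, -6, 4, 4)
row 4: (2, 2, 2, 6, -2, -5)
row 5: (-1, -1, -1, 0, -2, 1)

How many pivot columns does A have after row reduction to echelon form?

Row reduce to echelon form.
Swap R1 ↔ R2
R3 ← R3 − R1: [0, 0, 0, -8, 8, 4]
R4 ← R4 + (2)·R1: [0, 0, 0, 10, -10, -5]
R5 ← R5 − R1: [0, 0, 0, -2, 2, 1]
R3 ← R3 − (2)·R2: [0, 0, 0, 0, 0, 0]
R4 ← R4 + (5/2)·R2: [0, 0, 0, 0, 0, 0]
R5 ← R5 − (1/2)·R2: [0, 0, 0, 0, 0, 0]
Echelon form has 2 nonzero rows, so rank(A) = 2.
Each nonzero row contributes one pivot column: 2 pivot columns.

2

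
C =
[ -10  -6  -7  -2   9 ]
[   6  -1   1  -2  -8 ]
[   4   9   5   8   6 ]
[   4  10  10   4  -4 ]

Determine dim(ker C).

2

Row reduce to echelon form.
R2 ← R2 + (3/5)·R1: [0, -23/5, -16/5, -16/5, -13/5]
R3 ← R3 + (2/5)·R1: [0, 33/5, 11/5, 36/5, 48/5]
R4 ← R4 + (2/5)·R1: [0, 38/5, 36/5, 16/5, -2/5]
R3 ← R3 + (33/23)·R2: [0, 0, -55/23, 60/23, 135/23]
R4 ← R4 + (38/23)·R2: [0, 0, 44/23, -48/23, -108/23]
R4 ← R4 + (4/5)·R3: [0, 0, 0, 0, 0]
3 nonzero rows, so rank(C) = 3.
C has 5 columns; by rank–nullity, nullity = 5 − 3 = 2.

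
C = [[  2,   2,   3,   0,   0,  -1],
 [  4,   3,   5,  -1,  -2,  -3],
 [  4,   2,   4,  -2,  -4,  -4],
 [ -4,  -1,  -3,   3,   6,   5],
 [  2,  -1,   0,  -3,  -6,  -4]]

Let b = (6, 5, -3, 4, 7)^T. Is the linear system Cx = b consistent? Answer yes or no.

Row reduce the augmented matrix [C | b].
R2 ← R2 − (2)·R1: [0, -1, -1, -1, -2, -1, -7]
R3 ← R3 − (2)·R1: [0, -2, -2, -2, -4, -2, -15]
R4 ← R4 + (2)·R1: [0, 3, 3, 3, 6, 3, 16]
R5 ← R5 − R1: [0, -3, -3, -3, -6, -3, 1]
R3 ← R3 − (2)·R2: [0, 0, 0, 0, 0, 0, -1]
R4 ← R4 + (3)·R2: [0, 0, 0, 0, 0, 0, -5]
R5 ← R5 − (3)·R2: [0, 0, 0, 0, 0, 0, 22]
R4 ← R4 − (5)·R3: [0, 0, 0, 0, 0, 0, 0]
R5 ← R5 + (22)·R3: [0, 0, 0, 0, 0, 0, 0]
The echelon form has 3 nonzero rows; the last pivot sits in the augmented column, so rank(C) = 2 but rank([C|b]) = 3.
Since the ranks differ, the system is inconsistent.

no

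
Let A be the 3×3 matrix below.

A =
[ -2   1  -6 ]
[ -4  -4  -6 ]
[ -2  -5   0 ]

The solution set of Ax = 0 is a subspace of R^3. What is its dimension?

Row reduce to echelon form.
R2 ← R2 − (2)·R1: [0, -6, 6]
R3 ← R3 − R1: [0, -6, 6]
R3 ← R3 − R2: [0, 0, 0]
2 nonzero rows, so rank(A) = 2.
A has 3 columns; by rank–nullity, nullity = 3 − 2 = 1.

1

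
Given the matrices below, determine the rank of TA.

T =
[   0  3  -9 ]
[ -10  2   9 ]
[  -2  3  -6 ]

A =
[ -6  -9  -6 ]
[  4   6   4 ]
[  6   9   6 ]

First compute TA:
[[-42, -63, -42],
 [122, 183, 122],
 [-12, -18, -12]]
Now row reduce the product.
R2 ← R2 + (61/21)·R1: [0, 0, 0]
R3 ← R3 − (2/7)·R1: [0, 0, 0]
1 nonzero row, so rank(TA) = 1.

1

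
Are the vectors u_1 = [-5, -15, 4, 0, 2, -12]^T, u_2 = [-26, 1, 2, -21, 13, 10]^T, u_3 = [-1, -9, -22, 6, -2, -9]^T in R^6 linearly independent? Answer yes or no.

yes

Form the matrix with these vectors as rows and row reduce.
R2 ← R2 − (26/5)·R1: [0, 79, -94/5, -21, 13/5, 362/5]
R3 ← R3 − (1/5)·R1: [0, -6, -114/5, 6, -12/5, -33/5]
R3 ← R3 + (6/79)·R2: [0, 0, -1914/79, 348/79, -174/79, -87/79]
3 nonzero rows, so the 3 vectors span a space of dimension 3.
Since 3 = 3, the vectors are linearly independent.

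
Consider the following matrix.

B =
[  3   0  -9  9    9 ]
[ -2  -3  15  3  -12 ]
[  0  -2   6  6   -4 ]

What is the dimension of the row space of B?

Row reduce to echelon form.
R2 ← R2 + (2/3)·R1: [0, -3, 9, 9, -6]
R3 ← R3 − (2/3)·R2: [0, 0, 0, 0, 0]
Echelon form has 2 nonzero rows, so rank(B) = 2.
The row space has dimension equal to the rank: 2.

2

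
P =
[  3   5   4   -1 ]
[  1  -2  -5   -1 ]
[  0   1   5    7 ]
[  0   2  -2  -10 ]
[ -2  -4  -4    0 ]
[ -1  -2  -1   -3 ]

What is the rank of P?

4

Row reduce to echelon form.
R2 ← R2 − (1/3)·R1: [0, -11/3, -19/3, -2/3]
R5 ← R5 + (2/3)·R1: [0, -2/3, -4/3, -2/3]
R6 ← R6 + (1/3)·R1: [0, -1/3, 1/3, -10/3]
R3 ← R3 + (3/11)·R2: [0, 0, 36/11, 75/11]
R4 ← R4 + (6/11)·R2: [0, 0, -60/11, -114/11]
R5 ← R5 − (2/11)·R2: [0, 0, -2/11, -6/11]
R6 ← R6 − (1/11)·R2: [0, 0, 10/11, -36/11]
R4 ← R4 + (5/3)·R3: [0, 0, 0, 1]
R5 ← R5 + (1/18)·R3: [0, 0, 0, -1/6]
R6 ← R6 − (5/18)·R3: [0, 0, 0, -31/6]
R5 ← R5 + (1/6)·R4: [0, 0, 0, 0]
R6 ← R6 + (31/6)·R4: [0, 0, 0, 0]
Echelon form has 4 nonzero rows, so rank(P) = 4.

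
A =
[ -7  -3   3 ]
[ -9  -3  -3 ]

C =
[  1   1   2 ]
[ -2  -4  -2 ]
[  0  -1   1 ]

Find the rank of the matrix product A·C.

1

First compute AC:
[[ -1,   2,  -5],
 [ -3,   6, -15]]
Now row reduce the product.
R2 ← R2 − (3)·R1: [0, 0, 0]
1 nonzero row, so rank(AC) = 1.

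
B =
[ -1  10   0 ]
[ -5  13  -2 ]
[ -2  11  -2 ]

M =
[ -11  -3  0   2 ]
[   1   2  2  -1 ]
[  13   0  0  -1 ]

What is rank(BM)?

3

First compute BM:
[[ 21,  23,  20, -12],
 [ 42,  41,  26, -21],
 [  7,  28,  22, -13]]
Now row reduce the product.
R2 ← R2 − (2)·R1: [0, -5, -14, 3]
R3 ← R3 − (1/3)·R1: [0, 61/3, 46/3, -9]
R3 ← R3 + (61/15)·R2: [0, 0, -208/5, 16/5]
3 nonzero rows, so rank(BM) = 3.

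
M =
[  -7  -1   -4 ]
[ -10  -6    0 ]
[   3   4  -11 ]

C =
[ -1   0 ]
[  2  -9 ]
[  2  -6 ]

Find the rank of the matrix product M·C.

First compute MC:
[[ -3,  33],
 [ -2,  54],
 [-17,  30]]
Now row reduce the product.
R2 ← R2 − (2/3)·R1: [0, 32]
R3 ← R3 − (17/3)·R1: [0, -157]
R3 ← R3 + (157/32)·R2: [0, 0]
2 nonzero rows, so rank(MC) = 2.

2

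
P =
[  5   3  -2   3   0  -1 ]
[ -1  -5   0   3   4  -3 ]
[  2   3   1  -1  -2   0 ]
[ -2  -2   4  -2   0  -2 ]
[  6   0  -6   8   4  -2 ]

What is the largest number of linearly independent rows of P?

3

Row reduce to echelon form.
R2 ← R2 + (1/5)·R1: [0, -22/5, -2/5, 18/5, 4, -16/5]
R3 ← R3 − (2/5)·R1: [0, 9/5, 9/5, -11/5, -2, 2/5]
R4 ← R4 + (2/5)·R1: [0, -4/5, 16/5, -4/5, 0, -12/5]
R5 ← R5 − (6/5)·R1: [0, -18/5, -18/5, 22/5, 4, -4/5]
R3 ← R3 + (9/22)·R2: [0, 0, 18/11, -8/11, -4/11, -10/11]
R4 ← R4 − (2/11)·R2: [0, 0, 36/11, -16/11, -8/11, -20/11]
R5 ← R5 − (9/11)·R2: [0, 0, -36/11, 16/11, 8/11, 20/11]
R4 ← R4 − (2)·R3: [0, 0, 0, 0, 0, 0]
R5 ← R5 + (2)·R3: [0, 0, 0, 0, 0, 0]
Echelon form has 3 nonzero rows, so rank(P) = 3.
The rank gives the maximum number of linearly independent rows: 3.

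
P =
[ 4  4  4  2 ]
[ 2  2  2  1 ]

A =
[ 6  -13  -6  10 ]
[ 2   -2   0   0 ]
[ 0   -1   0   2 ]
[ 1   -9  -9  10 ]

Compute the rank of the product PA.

1

First compute PA:
[[ 34, -82, -42,  68],
 [ 17, -41, -21,  34]]
Now row reduce the product.
R2 ← R2 − (1/2)·R1: [0, 0, 0, 0]
1 nonzero row, so rank(PA) = 1.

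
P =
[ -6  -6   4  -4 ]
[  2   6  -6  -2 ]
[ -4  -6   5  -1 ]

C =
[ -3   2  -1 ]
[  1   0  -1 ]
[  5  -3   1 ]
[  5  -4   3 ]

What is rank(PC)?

2

First compute PC:
[[ 12,  -8,   4],
 [-40,  30, -20],
 [ 26, -19,  12]]
Now row reduce the product.
R2 ← R2 + (10/3)·R1: [0, 10/3, -20/3]
R3 ← R3 − (13/6)·R1: [0, -5/3, 10/3]
R3 ← R3 + (1/2)·R2: [0, 0, 0]
2 nonzero rows, so rank(PC) = 2.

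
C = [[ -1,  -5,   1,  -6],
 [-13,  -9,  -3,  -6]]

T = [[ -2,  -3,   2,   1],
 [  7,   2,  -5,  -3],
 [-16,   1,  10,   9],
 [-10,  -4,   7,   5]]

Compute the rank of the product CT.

2

First compute CT:
[[ 11,  18,  -9,  -7],
 [ 71,  42, -53, -43]]
Now row reduce the product.
R2 ← R2 − (71/11)·R1: [0, -816/11, 56/11, 24/11]
2 nonzero rows, so rank(CT) = 2.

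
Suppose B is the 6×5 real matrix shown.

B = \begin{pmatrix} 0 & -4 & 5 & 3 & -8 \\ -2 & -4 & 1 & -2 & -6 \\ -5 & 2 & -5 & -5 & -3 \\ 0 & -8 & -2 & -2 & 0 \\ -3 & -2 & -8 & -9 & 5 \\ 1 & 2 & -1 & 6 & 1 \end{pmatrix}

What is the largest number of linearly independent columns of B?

4

Row reduce to echelon form.
Swap R1 ↔ R2
R3 ← R3 − (5/2)·R1: [0, 12, -15/2, 0, 12]
R5 ← R5 − (3/2)·R1: [0, 4, -19/2, -6, 14]
R6 ← R6 + (1/2)·R1: [0, 0, -1/2, 5, -2]
R3 ← R3 + (3)·R2: [0, 0, 15/2, 9, -12]
R4 ← R4 − (2)·R2: [0, 0, -12, -8, 16]
R5 ← R5 + R2: [0, 0, -9/2, -3, 6]
R4 ← R4 + (8/5)·R3: [0, 0, 0, 32/5, -16/5]
R5 ← R5 + (3/5)·R3: [0, 0, 0, 12/5, -6/5]
R6 ← R6 + (1/15)·R3: [0, 0, 0, 28/5, -14/5]
R5 ← R5 − (3/8)·R4: [0, 0, 0, 0, 0]
R6 ← R6 − (7/8)·R4: [0, 0, 0, 0, 0]
Echelon form has 4 nonzero rows, so rank(B) = 4.
The rank gives the maximum number of linearly independent columns: 4.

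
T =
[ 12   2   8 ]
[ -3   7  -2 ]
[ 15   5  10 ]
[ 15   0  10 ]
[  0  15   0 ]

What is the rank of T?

2

Row reduce to echelon form.
R2 ← R2 + (1/4)·R1: [0, 15/2, 0]
R3 ← R3 − (5/4)·R1: [0, 5/2, 0]
R4 ← R4 − (5/4)·R1: [0, -5/2, 0]
R3 ← R3 − (1/3)·R2: [0, 0, 0]
R4 ← R4 + (1/3)·R2: [0, 0, 0]
R5 ← R5 − (2)·R2: [0, 0, 0]
Echelon form has 2 nonzero rows, so rank(T) = 2.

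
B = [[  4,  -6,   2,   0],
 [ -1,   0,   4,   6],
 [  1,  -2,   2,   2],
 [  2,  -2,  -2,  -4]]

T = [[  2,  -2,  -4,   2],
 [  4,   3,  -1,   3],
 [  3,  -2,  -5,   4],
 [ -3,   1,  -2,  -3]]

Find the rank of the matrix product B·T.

2

First compute BT:
[[-10, -30, -20,  -2],
 [ -8,   0, -28,  -4],
 [ -6, -10, -16,  -2],
 [  2, -10,  12,   2]]
Now row reduce the product.
R2 ← R2 − (4/5)·R1: [0, 24, -12, -12/5]
R3 ← R3 − (3/5)·R1: [0, 8, -4, -4/5]
R4 ← R4 + (1/5)·R1: [0, -16, 8, 8/5]
R3 ← R3 − (1/3)·R2: [0, 0, 0, 0]
R4 ← R4 + (2/3)·R2: [0, 0, 0, 0]
2 nonzero rows, so rank(BT) = 2.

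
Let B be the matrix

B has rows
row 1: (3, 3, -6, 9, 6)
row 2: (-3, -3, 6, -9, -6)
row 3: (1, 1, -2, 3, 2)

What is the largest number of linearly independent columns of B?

1

Row reduce to echelon form.
R2 ← R2 + R1: [0, 0, 0, 0, 0]
R3 ← R3 − (1/3)·R1: [0, 0, 0, 0, 0]
Echelon form has 1 nonzero row, so rank(B) = 1.
The rank gives the maximum number of linearly independent columns: 1.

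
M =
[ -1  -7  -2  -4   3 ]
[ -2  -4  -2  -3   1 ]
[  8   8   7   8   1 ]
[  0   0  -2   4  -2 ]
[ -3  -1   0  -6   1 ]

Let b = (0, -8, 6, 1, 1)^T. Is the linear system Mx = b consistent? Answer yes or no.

Row reduce the augmented matrix [M | b].
R2 ← R2 − (2)·R1: [0, 10, 2, 5, -5, -8]
R3 ← R3 + (8)·R1: [0, -48, -9, -24, 25, 6]
R5 ← R5 − (3)·R1: [0, 20, 6, 6, -8, 1]
R3 ← R3 + (24/5)·R2: [0, 0, 3/5, 0, 1, -162/5]
R5 ← R5 − (2)·R2: [0, 0, 2, -4, 2, 17]
R4 ← R4 + (10/3)·R3: [0, 0, 0, 4, 4/3, -107]
R5 ← R5 − (10/3)·R3: [0, 0, 0, -4, -4/3, 125]
R5 ← R5 + R4: [0, 0, 0, 0, 0, 18]
The echelon form has 5 nonzero rows; the last pivot sits in the augmented column, so rank(M) = 4 but rank([M|b]) = 5.
Since the ranks differ, the system is inconsistent.

no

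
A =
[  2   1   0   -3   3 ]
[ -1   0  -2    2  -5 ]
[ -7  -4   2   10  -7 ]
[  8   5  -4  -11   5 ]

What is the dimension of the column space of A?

Row reduce to echelon form.
R2 ← R2 + (1/2)·R1: [0, 1/2, -2, 1/2, -7/2]
R3 ← R3 + (7/2)·R1: [0, -1/2, 2, -1/2, 7/2]
R4 ← R4 − (4)·R1: [0, 1, -4, 1, -7]
R3 ← R3 + R2: [0, 0, 0, 0, 0]
R4 ← R4 − (2)·R2: [0, 0, 0, 0, 0]
Echelon form has 2 nonzero rows, so rank(A) = 2.
The column space has dimension equal to the rank: 2.

2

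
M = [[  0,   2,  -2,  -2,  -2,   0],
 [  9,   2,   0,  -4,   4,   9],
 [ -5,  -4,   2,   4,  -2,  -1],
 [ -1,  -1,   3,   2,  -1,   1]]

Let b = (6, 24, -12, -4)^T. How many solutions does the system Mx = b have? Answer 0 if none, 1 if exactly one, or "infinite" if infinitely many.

infinite

Row reduce the augmented matrix [M | b].
Swap R1 ↔ R2
R3 ← R3 + (5/9)·R1: [0, -26/9, 2, 16/9, 2/9, 4, 4/3]
R4 ← R4 + (1/9)·R1: [0, -7/9, 3, 14/9, -5/9, 2, -4/3]
R3 ← R3 + (13/9)·R2: [0, 0, -8/9, -10/9, -8/3, 4, 10]
R4 ← R4 + (7/18)·R2: [0, 0, 20/9, 7/9, -4/3, 2, 1]
R4 ← R4 + (5/2)·R3: [0, 0, 0, -2, -8, 12, 26]
The echelon form has 4 nonzero rows, and every pivot lies in the first 6 columns, so rank(M) = rank([M|b]) = 4.
The system is consistent.
rank = 4 < 6 unknowns, so there are infinitely many solutions.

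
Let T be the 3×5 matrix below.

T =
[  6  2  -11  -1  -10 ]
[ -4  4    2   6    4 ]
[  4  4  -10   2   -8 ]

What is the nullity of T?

Row reduce to echelon form.
R2 ← R2 + (2/3)·R1: [0, 16/3, -16/3, 16/3, -8/3]
R3 ← R3 − (2/3)·R1: [0, 8/3, -8/3, 8/3, -4/3]
R3 ← R3 − (1/2)·R2: [0, 0, 0, 0, 0]
2 nonzero rows, so rank(T) = 2.
T has 5 columns; by rank–nullity, nullity = 5 − 2 = 3.

3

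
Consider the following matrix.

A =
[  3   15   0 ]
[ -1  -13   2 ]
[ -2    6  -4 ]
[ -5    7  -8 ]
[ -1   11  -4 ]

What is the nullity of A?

Row reduce to echelon form.
R2 ← R2 + (1/3)·R1: [0, -8, 2]
R3 ← R3 + (2/3)·R1: [0, 16, -4]
R4 ← R4 + (5/3)·R1: [0, 32, -8]
R5 ← R5 + (1/3)·R1: [0, 16, -4]
R3 ← R3 + (2)·R2: [0, 0, 0]
R4 ← R4 + (4)·R2: [0, 0, 0]
R5 ← R5 + (2)·R2: [0, 0, 0]
2 nonzero rows, so rank(A) = 2.
A has 3 columns; by rank–nullity, nullity = 3 − 2 = 1.

1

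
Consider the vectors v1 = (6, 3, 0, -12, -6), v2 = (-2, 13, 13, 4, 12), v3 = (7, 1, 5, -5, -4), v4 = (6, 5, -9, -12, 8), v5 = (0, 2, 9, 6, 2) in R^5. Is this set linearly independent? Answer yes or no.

no

Form the matrix with these vectors as rows and row reduce.
R2 ← R2 + (1/3)·R1: [0, 14, 13, 0, 10]
R3 ← R3 − (7/6)·R1: [0, -5/2, 5, 9, 3]
R4 ← R4 − R1: [0, 2, -9, 0, 14]
R3 ← R3 + (5/28)·R2: [0, 0, 205/28, 9, 67/14]
R4 ← R4 − (1/7)·R2: [0, 0, -76/7, 0, 88/7]
R5 ← R5 − (1/7)·R2: [0, 0, 50/7, 6, 4/7]
R4 ← R4 + (304/205)·R3: [0, 0, 0, 2736/205, 4032/205]
R5 ← R5 − (40/41)·R3: [0, 0, 0, -114/41, -168/41]
R5 ← R5 + (5/24)·R4: [0, 0, 0, 0, 0]
4 nonzero rows, so the 5 vectors span a space of dimension 4.
Since 4 < 5, the vectors are linearly dependent.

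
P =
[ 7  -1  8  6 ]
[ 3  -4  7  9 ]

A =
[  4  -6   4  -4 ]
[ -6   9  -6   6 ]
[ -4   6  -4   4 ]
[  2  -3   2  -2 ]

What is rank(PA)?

First compute PA:
[[ 14, -21,  14, -14],
 [ 26, -39,  26, -26]]
Now row reduce the product.
R2 ← R2 − (13/7)·R1: [0, 0, 0, 0]
1 nonzero row, so rank(PA) = 1.

1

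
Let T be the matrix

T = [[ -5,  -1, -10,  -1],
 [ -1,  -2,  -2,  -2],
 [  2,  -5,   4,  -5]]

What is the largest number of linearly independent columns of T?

Row reduce to echelon form.
R2 ← R2 − (1/5)·R1: [0, -9/5, 0, -9/5]
R3 ← R3 + (2/5)·R1: [0, -27/5, 0, -27/5]
R3 ← R3 − (3)·R2: [0, 0, 0, 0]
Echelon form has 2 nonzero rows, so rank(T) = 2.
The rank gives the maximum number of linearly independent columns: 2.

2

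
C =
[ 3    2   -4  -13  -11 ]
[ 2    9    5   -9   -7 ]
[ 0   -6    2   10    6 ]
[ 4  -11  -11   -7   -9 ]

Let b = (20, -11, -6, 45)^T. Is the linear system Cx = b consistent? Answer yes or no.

Row reduce the augmented matrix [C | b].
R2 ← R2 − (2/3)·R1: [0, 23/3, 23/3, -1/3, 1/3, -73/3]
R4 ← R4 − (4/3)·R1: [0, -41/3, -17/3, 31/3, 17/3, 55/3]
R3 ← R3 + (18/23)·R2: [0, 0, 8, 224/23, 144/23, -576/23]
R4 ← R4 + (41/23)·R2: [0, 0, 8, 224/23, 144/23, -576/23]
R4 ← R4 − R3: [0, 0, 0, 0, 0, 0]
The echelon form has 3 nonzero rows, and every pivot lies in the first 5 columns, so rank(C) = rank([C|b]) = 3.
The system is consistent.

yes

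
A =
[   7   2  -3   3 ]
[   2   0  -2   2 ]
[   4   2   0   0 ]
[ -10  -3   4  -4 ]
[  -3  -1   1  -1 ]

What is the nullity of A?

2

Row reduce to echelon form.
R2 ← R2 − (2/7)·R1: [0, -4/7, -8/7, 8/7]
R3 ← R3 − (4/7)·R1: [0, 6/7, 12/7, -12/7]
R4 ← R4 + (10/7)·R1: [0, -1/7, -2/7, 2/7]
R5 ← R5 + (3/7)·R1: [0, -1/7, -2/7, 2/7]
R3 ← R3 + (3/2)·R2: [0, 0, 0, 0]
R4 ← R4 − (1/4)·R2: [0, 0, 0, 0]
R5 ← R5 − (1/4)·R2: [0, 0, 0, 0]
2 nonzero rows, so rank(A) = 2.
A has 4 columns; by rank–nullity, nullity = 4 − 2 = 2.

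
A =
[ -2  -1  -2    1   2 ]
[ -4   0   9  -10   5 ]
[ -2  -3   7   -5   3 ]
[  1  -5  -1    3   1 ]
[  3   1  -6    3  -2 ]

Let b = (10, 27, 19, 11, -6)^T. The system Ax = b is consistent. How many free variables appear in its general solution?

0

Row reduce the augmented matrix [A | b].
R2 ← R2 − (2)·R1: [0, 2, 13, -12, 1, 7]
R3 ← R3 − R1: [0, -2, 9, -6, 1, 9]
R4 ← R4 + (1/2)·R1: [0, -11/2, -2, 7/2, 2, 16]
R5 ← R5 + (3/2)·R1: [0, -1/2, -9, 9/2, 1, 9]
R3 ← R3 + R2: [0, 0, 22, -18, 2, 16]
R4 ← R4 + (11/4)·R2: [0, 0, 135/4, -59/2, 19/4, 141/4]
R5 ← R5 + (1/4)·R2: [0, 0, -23/4, 3/2, 5/4, 43/4]
R4 ← R4 − (135/88)·R3: [0, 0, 0, -83/44, 37/22, 471/44]
R5 ← R5 + (23/88)·R3: [0, 0, 0, -141/44, 39/22, 657/44]
R5 ← R5 − (141/83)·R4: [0, 0, 0, 0, -90/83, -270/83]
The echelon form has 5 nonzero rows, and every pivot lies in the first 5 columns, so rank(A) = rank([A|b]) = 5.
The system is consistent.
Free variables = (unknowns) − (rank) = 5 − 5 = 0.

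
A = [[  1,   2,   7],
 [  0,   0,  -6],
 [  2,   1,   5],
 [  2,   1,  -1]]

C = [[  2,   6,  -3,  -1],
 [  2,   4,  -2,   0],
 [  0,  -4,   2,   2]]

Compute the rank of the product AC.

First compute AC:
[[  6, -14,   7,  13],
 [  0,  24, -12, -12],
 [  6,  -4,   2,   8],
 [  6,  20, -10,  -4]]
Now row reduce the product.
R3 ← R3 − R1: [0, 10, -5, -5]
R4 ← R4 − R1: [0, 34, -17, -17]
R3 ← R3 − (5/12)·R2: [0, 0, 0, 0]
R4 ← R4 − (17/12)·R2: [0, 0, 0, 0]
2 nonzero rows, so rank(AC) = 2.

2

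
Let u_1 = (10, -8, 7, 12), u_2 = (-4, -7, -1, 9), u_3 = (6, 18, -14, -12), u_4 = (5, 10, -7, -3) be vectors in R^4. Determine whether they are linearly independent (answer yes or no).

yes

Form the matrix with these vectors as rows and row reduce.
R2 ← R2 + (2/5)·R1: [0, -51/5, 9/5, 69/5]
R3 ← R3 − (3/5)·R1: [0, 114/5, -91/5, -96/5]
R4 ← R4 − (1/2)·R1: [0, 14, -21/2, -9]
R3 ← R3 + (38/17)·R2: [0, 0, -241/17, 198/17]
R4 ← R4 + (70/51)·R2: [0, 0, -273/34, 169/17]
R4 ← R4 − (273/482)·R3: [0, 0, 0, 806/241]
4 nonzero rows, so the 4 vectors span a space of dimension 4.
Since 4 = 4, the vectors are linearly independent.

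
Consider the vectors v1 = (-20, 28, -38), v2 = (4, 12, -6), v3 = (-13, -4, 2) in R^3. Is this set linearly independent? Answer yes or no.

Form the matrix with these vectors as rows and row reduce.
R2 ← R2 + (1/5)·R1: [0, 88/5, -68/5]
R3 ← R3 − (13/20)·R1: [0, -111/5, 267/10]
R3 ← R3 + (111/88)·R2: [0, 0, 105/11]
3 nonzero rows, so the 3 vectors span a space of dimension 3.
Since 3 = 3, the vectors are linearly independent.

yes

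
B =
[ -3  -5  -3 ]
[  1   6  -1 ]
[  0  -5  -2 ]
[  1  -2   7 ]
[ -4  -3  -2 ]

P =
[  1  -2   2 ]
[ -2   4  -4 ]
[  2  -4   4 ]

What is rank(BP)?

1

First compute BP:
[[  1,  -2,   2],
 [-13,  26, -26],
 [  6, -12,  12],
 [ 19, -38,  38],
 [ -2,   4,  -4]]
Now row reduce the product.
R2 ← R2 + (13)·R1: [0, 0, 0]
R3 ← R3 − (6)·R1: [0, 0, 0]
R4 ← R4 − (19)·R1: [0, 0, 0]
R5 ← R5 + (2)·R1: [0, 0, 0]
1 nonzero row, so rank(BP) = 1.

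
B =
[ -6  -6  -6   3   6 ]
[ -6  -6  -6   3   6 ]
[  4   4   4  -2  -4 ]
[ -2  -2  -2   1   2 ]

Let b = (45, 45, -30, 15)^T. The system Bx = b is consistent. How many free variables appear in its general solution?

4

Row reduce the augmented matrix [B | b].
R2 ← R2 − R1: [0, 0, 0, 0, 0, 0]
R3 ← R3 + (2/3)·R1: [0, 0, 0, 0, 0, 0]
R4 ← R4 − (1/3)·R1: [0, 0, 0, 0, 0, 0]
The echelon form has 1 nonzero rows, and every pivot lies in the first 5 columns, so rank(B) = rank([B|b]) = 1.
The system is consistent.
Free variables = (unknowns) − (rank) = 5 − 1 = 4.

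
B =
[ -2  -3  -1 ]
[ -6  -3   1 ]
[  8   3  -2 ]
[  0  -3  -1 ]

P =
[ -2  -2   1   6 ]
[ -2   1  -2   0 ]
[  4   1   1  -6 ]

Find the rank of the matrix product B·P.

First compute BP:
[[  6,   0,   3,  -6],
 [ 22,  10,   1, -42],
 [-30, -15,   0,  60],
 [  2,  -4,   5,   6]]
Now row reduce the product.
R2 ← R2 − (11/3)·R1: [0, 10, -10, -20]
R3 ← R3 + (5)·R1: [0, -15, 15, 30]
R4 ← R4 − (1/3)·R1: [0, -4, 4, 8]
R3 ← R3 + (3/2)·R2: [0, 0, 0, 0]
R4 ← R4 + (2/5)·R2: [0, 0, 0, 0]
2 nonzero rows, so rank(BP) = 2.

2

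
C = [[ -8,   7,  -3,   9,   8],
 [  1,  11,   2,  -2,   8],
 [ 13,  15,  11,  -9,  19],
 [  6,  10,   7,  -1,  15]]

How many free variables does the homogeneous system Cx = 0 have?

Row reduce to echelon form.
R2 ← R2 + (1/8)·R1: [0, 95/8, 13/8, -7/8, 9]
R3 ← R3 + (13/8)·R1: [0, 211/8, 49/8, 45/8, 32]
R4 ← R4 + (3/4)·R1: [0, 61/4, 19/4, 23/4, 21]
R3 ← R3 − (211/95)·R2: [0, 0, 239/95, 719/95, 1141/95]
R4 ← R4 − (122/95)·R2: [0, 0, 253/95, 653/95, 897/95]
R4 ← R4 − (253/239)·R3: [0, 0, 0, -272/239, -782/239]
4 nonzero rows, so rank(C) = 4.
C has 5 columns; by rank–nullity, nullity = 5 − 4 = 1.

1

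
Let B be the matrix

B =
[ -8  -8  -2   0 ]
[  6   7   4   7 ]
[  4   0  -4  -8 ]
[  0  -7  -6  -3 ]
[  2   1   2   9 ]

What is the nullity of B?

1

Row reduce to echelon form.
R2 ← R2 + (3/4)·R1: [0, 1, 5/2, 7]
R3 ← R3 + (1/2)·R1: [0, -4, -5, -8]
R5 ← R5 + (1/4)·R1: [0, -1, 3/2, 9]
R3 ← R3 + (4)·R2: [0, 0, 5, 20]
R4 ← R4 + (7)·R2: [0, 0, 23/2, 46]
R5 ← R5 + R2: [0, 0, 4, 16]
R4 ← R4 − (23/10)·R3: [0, 0, 0, 0]
R5 ← R5 − (4/5)·R3: [0, 0, 0, 0]
3 nonzero rows, so rank(B) = 3.
B has 4 columns; by rank–nullity, nullity = 4 − 3 = 1.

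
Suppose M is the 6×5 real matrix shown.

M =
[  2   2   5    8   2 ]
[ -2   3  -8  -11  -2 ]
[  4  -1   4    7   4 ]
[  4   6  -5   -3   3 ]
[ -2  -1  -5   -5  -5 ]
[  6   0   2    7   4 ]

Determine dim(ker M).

0

Row reduce to echelon form.
R2 ← R2 + R1: [0, 5, -3, -3, 0]
R3 ← R3 − (2)·R1: [0, -5, -6, -9, 0]
R4 ← R4 − (2)·R1: [0, 2, -15, -19, -1]
R5 ← R5 + R1: [0, 1, 0, 3, -3]
R6 ← R6 − (3)·R1: [0, -6, -13, -17, -2]
R3 ← R3 + R2: [0, 0, -9, -12, 0]
R4 ← R4 − (2/5)·R2: [0, 0, -69/5, -89/5, -1]
R5 ← R5 − (1/5)·R2: [0, 0, 3/5, 18/5, -3]
R6 ← R6 + (6/5)·R2: [0, 0, -83/5, -103/5, -2]
R4 ← R4 − (23/15)·R3: [0, 0, 0, 3/5, -1]
R5 ← R5 + (1/15)·R3: [0, 0, 0, 14/5, -3]
R6 ← R6 − (83/45)·R3: [0, 0, 0, 23/15, -2]
R5 ← R5 − (14/3)·R4: [0, 0, 0, 0, 5/3]
R6 ← R6 − (23/9)·R4: [0, 0, 0, 0, 5/9]
R6 ← R6 − (1/3)·R5: [0, 0, 0, 0, 0]
5 nonzero rows, so rank(M) = 5.
M has 5 columns; by rank–nullity, nullity = 5 − 5 = 0.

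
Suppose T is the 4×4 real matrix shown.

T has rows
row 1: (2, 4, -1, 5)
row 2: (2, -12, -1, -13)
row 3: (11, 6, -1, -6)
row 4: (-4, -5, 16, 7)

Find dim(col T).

Row reduce to echelon form.
R2 ← R2 − R1: [0, -16, 0, -18]
R3 ← R3 − (11/2)·R1: [0, -16, 9/2, -67/2]
R4 ← R4 + (2)·R1: [0, 3, 14, 17]
R3 ← R3 − R2: [0, 0, 9/2, -31/2]
R4 ← R4 + (3/16)·R2: [0, 0, 14, 109/8]
R4 ← R4 − (28/9)·R3: [0, 0, 0, 4453/72]
Echelon form has 4 nonzero rows, so rank(T) = 4.
The column space has dimension equal to the rank: 4.

4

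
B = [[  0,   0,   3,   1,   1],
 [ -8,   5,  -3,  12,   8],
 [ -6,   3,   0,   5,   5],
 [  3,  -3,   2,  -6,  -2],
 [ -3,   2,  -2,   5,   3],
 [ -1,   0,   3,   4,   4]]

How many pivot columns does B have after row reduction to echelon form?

Row reduce to echelon form.
Swap R1 ↔ R2
R3 ← R3 − (3/4)·R1: [0, -3/4, 9/4, -4, -1]
R4 ← R4 + (3/8)·R1: [0, -9/8, 7/8, -3/2, 1]
R5 ← R5 − (3/8)·R1: [0, 1/8, -7/8, 1/2, 0]
R6 ← R6 − (1/8)·R1: [0, -5/8, 27/8, 5/2, 3]
Swap R2 ↔ R3
R4 ← R4 − (3/2)·R2: [0, 0, -5/2, 9/2, 5/2]
R5 ← R5 + (1/6)·R2: [0, 0, -1/2, -1/6, -1/6]
R6 ← R6 − (5/6)·R2: [0, 0, 3/2, 35/6, 23/6]
R4 ← R4 + (5/6)·R3: [0, 0, 0, 16/3, 10/3]
R5 ← R5 + (1/6)·R3: [0, 0, 0, 0, 0]
R6 ← R6 − (1/2)·R3: [0, 0, 0, 16/3, 10/3]
R6 ← R6 − R4: [0, 0, 0, 0, 0]
Echelon form has 4 nonzero rows, so rank(B) = 4.
Each nonzero row contributes one pivot column: 4 pivot columns.

4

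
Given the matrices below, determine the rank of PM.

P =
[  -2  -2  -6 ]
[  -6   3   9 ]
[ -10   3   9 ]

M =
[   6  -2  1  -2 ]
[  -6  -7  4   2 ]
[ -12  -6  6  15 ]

First compute PM:
[[ 72,  54, -46, -90],
 [-162, -63,  60, 153],
 [-186, -55,  56, 161]]
Now row reduce the product.
R2 ← R2 + (9/4)·R1: [0, 117/2, -87/2, -99/2]
R3 ← R3 + (31/12)·R1: [0, 169/2, -377/6, -143/2]
R3 ← R3 − (13/9)·R2: [0, 0, 0, 0]
2 nonzero rows, so rank(PM) = 2.

2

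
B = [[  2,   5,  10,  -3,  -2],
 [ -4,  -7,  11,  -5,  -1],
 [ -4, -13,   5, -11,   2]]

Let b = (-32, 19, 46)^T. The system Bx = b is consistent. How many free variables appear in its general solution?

2

Row reduce the augmented matrix [B | b].
R2 ← R2 + (2)·R1: [0, 3, 31, -11, -5, -45]
R3 ← R3 + (2)·R1: [0, -3, 25, -17, -2, -18]
R3 ← R3 + R2: [0, 0, 56, -28, -7, -63]
The echelon form has 3 nonzero rows, and every pivot lies in the first 5 columns, so rank(B) = rank([B|b]) = 3.
The system is consistent.
Free variables = (unknowns) − (rank) = 5 − 3 = 2.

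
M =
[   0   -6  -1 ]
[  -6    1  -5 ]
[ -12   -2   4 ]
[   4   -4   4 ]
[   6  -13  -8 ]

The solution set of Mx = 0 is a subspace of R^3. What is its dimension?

Row reduce to echelon form.
Swap R1 ↔ R2
R3 ← R3 − (2)·R1: [0, -4, 14]
R4 ← R4 + (2/3)·R1: [0, -10/3, 2/3]
R5 ← R5 + R1: [0, -12, -13]
R3 ← R3 − (2/3)·R2: [0, 0, 44/3]
R4 ← R4 − (5/9)·R2: [0, 0, 11/9]
R5 ← R5 − (2)·R2: [0, 0, -11]
R4 ← R4 − (1/12)·R3: [0, 0, 0]
R5 ← R5 + (3/4)·R3: [0, 0, 0]
3 nonzero rows, so rank(M) = 3.
M has 3 columns; by rank–nullity, nullity = 3 − 3 = 0.

0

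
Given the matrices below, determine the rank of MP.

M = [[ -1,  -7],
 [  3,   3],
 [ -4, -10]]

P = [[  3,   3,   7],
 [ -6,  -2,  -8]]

First compute MP:
[[ 39,  11,  49],
 [ -9,   3,  -3],
 [ 48,   8,  52]]
Now row reduce the product.
R2 ← R2 + (3/13)·R1: [0, 72/13, 108/13]
R3 ← R3 − (16/13)·R1: [0, -72/13, -108/13]
R3 ← R3 + R2: [0, 0, 0]
2 nonzero rows, so rank(MP) = 2.

2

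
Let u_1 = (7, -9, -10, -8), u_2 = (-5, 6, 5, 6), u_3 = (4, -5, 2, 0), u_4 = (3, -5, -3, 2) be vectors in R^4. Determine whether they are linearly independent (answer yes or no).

no

Form the matrix with these vectors as rows and row reduce.
R2 ← R2 + (5/7)·R1: [0, -3/7, -15/7, 2/7]
R3 ← R3 − (4/7)·R1: [0, 1/7, 54/7, 32/7]
R4 ← R4 − (3/7)·R1: [0, -8/7, 9/7, 38/7]
R3 ← R3 + (1/3)·R2: [0, 0, 7, 14/3]
R4 ← R4 − (8/3)·R2: [0, 0, 7, 14/3]
R4 ← R4 − R3: [0, 0, 0, 0]
3 nonzero rows, so the 4 vectors span a space of dimension 3.
Since 3 < 4, the vectors are linearly dependent.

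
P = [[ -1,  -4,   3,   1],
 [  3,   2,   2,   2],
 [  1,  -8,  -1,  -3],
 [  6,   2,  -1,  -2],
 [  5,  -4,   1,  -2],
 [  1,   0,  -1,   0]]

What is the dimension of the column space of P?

4

Row reduce to echelon form.
R2 ← R2 + (3)·R1: [0, -10, 11, 5]
R3 ← R3 + R1: [0, -12, 2, -2]
R4 ← R4 + (6)·R1: [0, -22, 17, 4]
R5 ← R5 + (5)·R1: [0, -24, 16, 3]
R6 ← R6 + R1: [0, -4, 2, 1]
R3 ← R3 − (6/5)·R2: [0, 0, -56/5, -8]
R4 ← R4 − (11/5)·R2: [0, 0, -36/5, -7]
R5 ← R5 − (12/5)·R2: [0, 0, -52/5, -9]
R6 ← R6 − (2/5)·R2: [0, 0, -12/5, -1]
R4 ← R4 − (9/14)·R3: [0, 0, 0, -13/7]
R5 ← R5 − (13/14)·R3: [0, 0, 0, -11/7]
R6 ← R6 − (3/14)·R3: [0, 0, 0, 5/7]
R5 ← R5 − (11/13)·R4: [0, 0, 0, 0]
R6 ← R6 + (5/13)·R4: [0, 0, 0, 0]
Echelon form has 4 nonzero rows, so rank(P) = 4.
The column space has dimension equal to the rank: 4.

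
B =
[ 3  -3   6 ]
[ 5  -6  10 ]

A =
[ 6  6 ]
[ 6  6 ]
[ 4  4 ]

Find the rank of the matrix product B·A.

1

First compute BA:
[[ 24,  24],
 [ 34,  34]]
Now row reduce the product.
R2 ← R2 − (17/12)·R1: [0, 0]
1 nonzero row, so rank(BA) = 1.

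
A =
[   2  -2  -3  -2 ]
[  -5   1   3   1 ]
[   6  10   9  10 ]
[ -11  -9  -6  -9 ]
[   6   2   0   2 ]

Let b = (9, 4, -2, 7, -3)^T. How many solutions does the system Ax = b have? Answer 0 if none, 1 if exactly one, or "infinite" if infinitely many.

0

Row reduce the augmented matrix [A | b].
R2 ← R2 + (5/2)·R1: [0, -4, -9/2, -4, 53/2]
R3 ← R3 − (3)·R1: [0, 16, 18, 16, -29]
R4 ← R4 + (11/2)·R1: [0, -20, -45/2, -20, 113/2]
R5 ← R5 − (3)·R1: [0, 8, 9, 8, -30]
R3 ← R3 + (4)·R2: [0, 0, 0, 0, 77]
R4 ← R4 − (5)·R2: [0, 0, 0, 0, -76]
R5 ← R5 + (2)·R2: [0, 0, 0, 0, 23]
R4 ← R4 + (76/77)·R3: [0, 0, 0, 0, 0]
R5 ← R5 − (23/77)·R3: [0, 0, 0, 0, 0]
The echelon form has 3 nonzero rows; the last pivot sits in the augmented column, so rank(A) = 2 but rank([A|b]) = 3.
Since the ranks differ, the system is inconsistent.
It has no solutions.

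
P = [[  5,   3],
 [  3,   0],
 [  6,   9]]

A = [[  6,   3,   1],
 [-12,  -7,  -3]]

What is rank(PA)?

First compute PA:
[[ -6,  -6,  -4],
 [ 18,   9,   3],
 [-72, -45, -21]]
Now row reduce the product.
R2 ← R2 + (3)·R1: [0, -9, -9]
R3 ← R3 − (12)·R1: [0, 27, 27]
R3 ← R3 + (3)·R2: [0, 0, 0]
2 nonzero rows, so rank(PA) = 2.

2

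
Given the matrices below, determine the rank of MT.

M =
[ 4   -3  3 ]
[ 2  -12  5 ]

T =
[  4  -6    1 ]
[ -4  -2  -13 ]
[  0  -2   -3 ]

2

First compute MT:
[[ 28, -24,  34],
 [ 56,   2, 143]]
Now row reduce the product.
R2 ← R2 − (2)·R1: [0, 50, 75]
2 nonzero rows, so rank(MT) = 2.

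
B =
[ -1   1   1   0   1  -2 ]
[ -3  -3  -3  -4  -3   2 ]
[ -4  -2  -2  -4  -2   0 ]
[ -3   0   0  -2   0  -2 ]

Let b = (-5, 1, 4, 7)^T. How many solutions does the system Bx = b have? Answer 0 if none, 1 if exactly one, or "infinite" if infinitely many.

0

Row reduce the augmented matrix [B | b].
R2 ← R2 − (3)·R1: [0, -6, -6, -4, -6, 8, 16]
R3 ← R3 − (4)·R1: [0, -6, -6, -4, -6, 8, 24]
R4 ← R4 − (3)·R1: [0, -3, -3, -2, -3, 4, 22]
R3 ← R3 − R2: [0, 0, 0, 0, 0, 0, 8]
R4 ← R4 − (1/2)·R2: [0, 0, 0, 0, 0, 0, 14]
R4 ← R4 − (7/4)·R3: [0, 0, 0, 0, 0, 0, 0]
The echelon form has 3 nonzero rows; the last pivot sits in the augmented column, so rank(B) = 2 but rank([B|b]) = 3.
Since the ranks differ, the system is inconsistent.
It has no solutions.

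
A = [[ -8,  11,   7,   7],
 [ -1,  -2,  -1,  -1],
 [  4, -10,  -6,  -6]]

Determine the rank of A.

2

Row reduce to echelon form.
R2 ← R2 − (1/8)·R1: [0, -27/8, -15/8, -15/8]
R3 ← R3 + (1/2)·R1: [0, -9/2, -5/2, -5/2]
R3 ← R3 − (4/3)·R2: [0, 0, 0, 0]
Echelon form has 2 nonzero rows, so rank(A) = 2.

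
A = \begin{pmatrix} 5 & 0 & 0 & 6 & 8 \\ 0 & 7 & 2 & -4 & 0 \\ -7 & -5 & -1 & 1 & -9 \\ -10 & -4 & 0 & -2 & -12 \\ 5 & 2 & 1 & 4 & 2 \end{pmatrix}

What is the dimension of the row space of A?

5

Row reduce to echelon form.
R3 ← R3 + (7/5)·R1: [0, -5, -1, 47/5, 11/5]
R4 ← R4 + (2)·R1: [0, -4, 0, 10, 4]
R5 ← R5 − R1: [0, 2, 1, -2, -6]
R3 ← R3 + (5/7)·R2: [0, 0, 3/7, 229/35, 11/5]
R4 ← R4 + (4/7)·R2: [0, 0, 8/7, 54/7, 4]
R5 ← R5 − (2/7)·R2: [0, 0, 3/7, -6/7, -6]
R4 ← R4 − (8/3)·R3: [0, 0, 0, -146/15, -28/15]
R5 ← R5 − R3: [0, 0, 0, -37/5, -41/5]
R5 ← R5 − (111/146)·R4: [0, 0, 0, 0, -495/73]
Echelon form has 5 nonzero rows, so rank(A) = 5.
The row space has dimension equal to the rank: 5.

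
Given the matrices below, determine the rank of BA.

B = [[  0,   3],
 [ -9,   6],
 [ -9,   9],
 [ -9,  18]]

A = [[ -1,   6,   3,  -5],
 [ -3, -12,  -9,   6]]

First compute BA:
[[ -9, -36, -27,  18],
 [ -9, -126, -81,  81],
 [-18, -162, -108,  99],
 [-45, -270, -189, 153]]
Now row reduce the product.
R2 ← R2 − R1: [0, -90, -54, 63]
R3 ← R3 − (2)·R1: [0, -90, -54, 63]
R4 ← R4 − (5)·R1: [0, -90, -54, 63]
R3 ← R3 − R2: [0, 0, 0, 0]
R4 ← R4 − R2: [0, 0, 0, 0]
2 nonzero rows, so rank(BA) = 2.

2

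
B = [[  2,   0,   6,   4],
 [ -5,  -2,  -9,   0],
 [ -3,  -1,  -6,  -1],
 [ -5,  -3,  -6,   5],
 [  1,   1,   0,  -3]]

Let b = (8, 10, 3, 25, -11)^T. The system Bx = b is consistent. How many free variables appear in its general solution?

2

Row reduce the augmented matrix [B | b].
R2 ← R2 + (5/2)·R1: [0, -2, 6, 10, 30]
R3 ← R3 + (3/2)·R1: [0, -1, 3, 5, 15]
R4 ← R4 + (5/2)·R1: [0, -3, 9, 15, 45]
R5 ← R5 − (1/2)·R1: [0, 1, -3, -5, -15]
R3 ← R3 − (1/2)·R2: [0, 0, 0, 0, 0]
R4 ← R4 − (3/2)·R2: [0, 0, 0, 0, 0]
R5 ← R5 + (1/2)·R2: [0, 0, 0, 0, 0]
The echelon form has 2 nonzero rows, and every pivot lies in the first 4 columns, so rank(B) = rank([B|b]) = 2.
The system is consistent.
Free variables = (unknowns) − (rank) = 4 − 2 = 2.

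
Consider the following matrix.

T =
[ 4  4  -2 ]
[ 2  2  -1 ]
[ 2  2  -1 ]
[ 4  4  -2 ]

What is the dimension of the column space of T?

Row reduce to echelon form.
R2 ← R2 − (1/2)·R1: [0, 0, 0]
R3 ← R3 − (1/2)·R1: [0, 0, 0]
R4 ← R4 − R1: [0, 0, 0]
Echelon form has 1 nonzero row, so rank(T) = 1.
The column space has dimension equal to the rank: 1.

1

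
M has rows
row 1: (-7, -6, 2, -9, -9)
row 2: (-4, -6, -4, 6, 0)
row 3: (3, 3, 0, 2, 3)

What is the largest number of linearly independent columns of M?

2

Row reduce to echelon form.
R2 ← R2 − (4/7)·R1: [0, -18/7, -36/7, 78/7, 36/7]
R3 ← R3 + (3/7)·R1: [0, 3/7, 6/7, -13/7, -6/7]
R3 ← R3 + (1/6)·R2: [0, 0, 0, 0, 0]
Echelon form has 2 nonzero rows, so rank(M) = 2.
The rank gives the maximum number of linearly independent columns: 2.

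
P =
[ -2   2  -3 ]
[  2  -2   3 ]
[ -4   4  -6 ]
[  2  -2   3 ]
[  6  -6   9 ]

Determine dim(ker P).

2

Row reduce to echelon form.
R2 ← R2 + R1: [0, 0, 0]
R3 ← R3 − (2)·R1: [0, 0, 0]
R4 ← R4 + R1: [0, 0, 0]
R5 ← R5 + (3)·R1: [0, 0, 0]
1 nonzero row, so rank(P) = 1.
P has 3 columns; by rank–nullity, nullity = 3 − 1 = 2.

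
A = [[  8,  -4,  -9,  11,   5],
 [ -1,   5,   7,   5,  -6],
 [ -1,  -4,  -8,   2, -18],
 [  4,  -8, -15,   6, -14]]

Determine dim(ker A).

1

Row reduce to echelon form.
R2 ← R2 + (1/8)·R1: [0, 9/2, 47/8, 51/8, -43/8]
R3 ← R3 + (1/8)·R1: [0, -9/2, -73/8, 27/8, -139/8]
R4 ← R4 − (1/2)·R1: [0, -6, -21/2, 1/2, -33/2]
R3 ← R3 + R2: [0, 0, -13/4, 39/4, -91/4]
R4 ← R4 + (4/3)·R2: [0, 0, -8/3, 9, -71/3]
R4 ← R4 − (32/39)·R3: [0, 0, 0, 1, -5]
4 nonzero rows, so rank(A) = 4.
A has 5 columns; by rank–nullity, nullity = 5 − 4 = 1.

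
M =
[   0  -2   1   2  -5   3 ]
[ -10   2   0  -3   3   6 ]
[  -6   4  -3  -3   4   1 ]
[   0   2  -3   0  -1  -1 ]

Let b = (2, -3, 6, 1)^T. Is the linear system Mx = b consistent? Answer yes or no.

no

Row reduce the augmented matrix [M | b].
Swap R1 ↔ R2
R3 ← R3 − (3/5)·R1: [0, 14/5, -3, -6/5, 11/5, -13/5, 39/5]
R3 ← R3 + (7/5)·R2: [0, 0, -8/5, 8/5, -24/5, 8/5, 53/5]
R4 ← R4 + R2: [0, 0, -2, 2, -6, 2, 3]
R4 ← R4 − (5/4)·R3: [0, 0, 0, 0, 0, 0, -41/4]
The echelon form has 4 nonzero rows; the last pivot sits in the augmented column, so rank(M) = 3 but rank([M|b]) = 4.
Since the ranks differ, the system is inconsistent.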